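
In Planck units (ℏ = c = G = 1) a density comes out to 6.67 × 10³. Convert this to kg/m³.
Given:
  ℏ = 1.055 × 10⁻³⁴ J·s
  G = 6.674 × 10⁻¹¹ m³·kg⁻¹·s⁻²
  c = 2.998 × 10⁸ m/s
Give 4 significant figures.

One Planck density: ρ_P = c⁵/(ℏG²) = 5.154 × 10⁹⁶ kg/m³.
6.67 × 10³ × 5.154 × 10⁹⁶ kg/m³ = 3.438 × 10¹⁰⁰ kg/m³

3.438 × 10¹⁰⁰ kg/m³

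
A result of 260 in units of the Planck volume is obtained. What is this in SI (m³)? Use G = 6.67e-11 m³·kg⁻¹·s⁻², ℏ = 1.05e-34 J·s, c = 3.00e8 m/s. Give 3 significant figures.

One Planck volume: V_P = (ℏG/c³)^(3/2) = 4.18e-105 m³.
260 × 4.18e-105 m³ = 1.09e-102 m³

1.09e-102 m³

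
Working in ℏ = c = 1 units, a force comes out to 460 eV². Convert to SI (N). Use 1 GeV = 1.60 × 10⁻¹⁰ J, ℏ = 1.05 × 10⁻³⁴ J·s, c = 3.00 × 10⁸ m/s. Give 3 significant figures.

Force is [E]/[L] = [E]²/(ℏc); restore (ℏc)⁻¹.
1 GeV² → 1/(ℏc) × (1 GeV in J)² = 8.13 × 10⁵ N.
Convert the energy scale: 460 eV² = 4.60 × 10⁻¹⁶ GeV².
Result: 4.60 × 10⁻¹⁶ × 8.13 × 10⁵ = 3.74 × 10⁻¹⁰ N.

3.74 × 10⁻¹⁰ N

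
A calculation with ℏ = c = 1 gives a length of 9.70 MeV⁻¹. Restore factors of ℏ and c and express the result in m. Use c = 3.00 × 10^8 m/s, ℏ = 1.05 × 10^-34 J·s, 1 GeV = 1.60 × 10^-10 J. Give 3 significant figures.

A length is [E]⁻¹ in ℏ=c=1; restore one factor of ℏc.
1 GeV⁻¹ → ℏc × (1 GeV in J)⁻¹ = 1.97 × 10^-16 m.
Convert the energy scale: 9.70 MeV⁻¹ = 9.70 × 10^3 GeV⁻¹.
Result: 9.70 × 10^3 × 1.97 × 10^-16 = 1.91 × 10^-12 m.

1.91 × 10^-12 m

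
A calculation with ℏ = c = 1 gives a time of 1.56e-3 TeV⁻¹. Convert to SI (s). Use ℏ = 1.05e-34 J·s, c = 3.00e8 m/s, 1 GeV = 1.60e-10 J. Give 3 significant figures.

A time is [E]⁻¹ in ℏ=c=1; restore one factor of ℏ.
1 GeV⁻¹ → ℏ × (1 GeV in J)⁻¹ = 6.56e-25 s.
Convert the energy scale: 1.56e-3 TeV⁻¹ = 1.56e-6 GeV⁻¹.
Result: 1.56e-6 × 6.56e-25 = 1.02e-30 s.

1.02e-30 s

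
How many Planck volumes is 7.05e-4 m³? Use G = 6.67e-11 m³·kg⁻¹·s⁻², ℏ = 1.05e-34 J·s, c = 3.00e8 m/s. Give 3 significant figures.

1.69e101

Planck volume: V_P = (ℏG/c³)^(3/2) = 4.18e-105 m³.
7.05e-4 / 4.18e-105 = 1.69e101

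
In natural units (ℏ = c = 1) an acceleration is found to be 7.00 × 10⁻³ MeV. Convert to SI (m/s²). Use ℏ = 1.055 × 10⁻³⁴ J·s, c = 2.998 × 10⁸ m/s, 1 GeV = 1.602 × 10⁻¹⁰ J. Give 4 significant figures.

Acceleration is [L]/[T]² = c·[E]/ℏ.
1 GeV → c/ℏ × (1 GeV in J) = 4.552 × 10³² m/s².
Convert the energy scale: 7.00 × 10⁻³ MeV = 7.00 × 10⁻⁶ GeV.
Result: 7.00 × 10⁻⁶ × 4.552 × 10³² = 3.187 × 10²⁷ m/s².

3.187 × 10²⁷ m/s²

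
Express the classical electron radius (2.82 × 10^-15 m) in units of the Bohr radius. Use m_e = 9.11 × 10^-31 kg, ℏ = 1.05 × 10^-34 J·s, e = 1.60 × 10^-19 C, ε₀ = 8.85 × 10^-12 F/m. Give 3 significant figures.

5.36 × 10^-5

Bohr radius: a₀ = 4πε₀ℏ²/(m_e e²) = 5.26 × 10^-11 m.
2.82 × 10^-15 / 5.26 × 10^-11 = 5.36 × 10^-5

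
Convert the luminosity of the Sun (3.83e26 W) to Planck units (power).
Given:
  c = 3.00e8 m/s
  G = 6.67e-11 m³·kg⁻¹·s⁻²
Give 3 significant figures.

1.05e-26

Planck power: P_P = c⁵/G = 3.64e52 W.
3.83e26 / 3.64e52 = 1.05e-26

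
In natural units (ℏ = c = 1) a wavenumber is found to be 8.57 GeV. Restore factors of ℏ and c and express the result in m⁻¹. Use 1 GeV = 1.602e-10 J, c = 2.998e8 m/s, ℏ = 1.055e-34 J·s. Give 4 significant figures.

Inverse length is [E]/(ℏc).
1 GeV → 1/(ℏc) × (1 GeV in J) = 5.065e15 m⁻¹.
Result: 8.57 × 5.065e15 = 4.341e16 m⁻¹.

4.341e16 m⁻¹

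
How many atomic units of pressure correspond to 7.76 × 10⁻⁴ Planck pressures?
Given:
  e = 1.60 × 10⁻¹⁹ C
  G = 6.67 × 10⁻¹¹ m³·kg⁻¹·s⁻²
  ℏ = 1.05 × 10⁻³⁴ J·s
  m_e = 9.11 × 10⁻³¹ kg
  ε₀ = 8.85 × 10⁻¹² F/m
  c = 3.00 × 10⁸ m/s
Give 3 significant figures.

1.21 × 10⁹⁷

Planck pressure: p_P = c⁷/(ℏG²) = 4.68 × 10¹¹³ Pa
atomic unit of pressure: P_au = E_h/a₀³ = m_e⁴e¹⁰/((4πε₀)⁵ℏ⁸) = 3.01 × 10¹³ Pa
7.76 × 10⁻⁴ × 4.68 × 10¹¹³ / 3.01 × 10¹³ = 1.21 × 10⁹⁷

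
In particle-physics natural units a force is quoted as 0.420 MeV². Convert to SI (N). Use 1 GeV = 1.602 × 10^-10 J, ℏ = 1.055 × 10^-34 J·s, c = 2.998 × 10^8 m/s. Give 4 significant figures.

Force is [E]/[L] = [E]²/(ℏc); restore (ℏc)⁻¹.
1 GeV² → 1/(ℏc) × (1 GeV in J)² = 8.114 × 10^5 N.
Convert the energy scale: 0.420 MeV² = 4.20 × 10^-7 GeV².
Result: 4.20 × 10^-7 × 8.114 × 10^5 = 0.3408 N.

0.3408 N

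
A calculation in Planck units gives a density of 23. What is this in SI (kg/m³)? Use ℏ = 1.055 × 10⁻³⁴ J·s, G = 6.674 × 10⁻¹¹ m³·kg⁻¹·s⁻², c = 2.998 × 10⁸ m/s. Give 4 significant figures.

1.185 × 10⁹⁸ kg/m³

One Planck density: ρ_P = c⁵/(ℏG²) = 5.154 × 10⁹⁶ kg/m³.
23 × 5.154 × 10⁹⁶ kg/m³ = 1.185 × 10⁹⁸ kg/m³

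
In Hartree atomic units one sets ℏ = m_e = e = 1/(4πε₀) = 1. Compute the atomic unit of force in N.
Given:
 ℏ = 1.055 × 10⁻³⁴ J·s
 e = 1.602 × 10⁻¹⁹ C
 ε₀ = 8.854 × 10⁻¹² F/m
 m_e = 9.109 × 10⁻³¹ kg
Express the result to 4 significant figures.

8.220 × 10⁻⁸ N

F_au = E_h/a₀ = m_e²e⁶/((4πε₀)³ℏ⁴)
E_h = 4.354 × 10⁻¹⁸ J
a₀ = 5.297 × 10⁻¹¹ m
E_h/a₀ = 8.220 × 10⁻⁸ N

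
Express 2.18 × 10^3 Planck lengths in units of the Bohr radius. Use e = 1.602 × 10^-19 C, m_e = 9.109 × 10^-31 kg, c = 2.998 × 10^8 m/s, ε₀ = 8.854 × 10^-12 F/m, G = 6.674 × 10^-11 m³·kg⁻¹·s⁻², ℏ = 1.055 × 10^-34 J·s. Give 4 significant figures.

Planck length: ℓ_P = √(ℏG/c³) = 1.616 × 10^-35 m
Bohr radius: a₀ = 4πε₀ℏ²/(m_e e²) = 5.297 × 10^-11 m
2.18 × 10^3 × 1.616 × 10^-35 / 5.297 × 10^-11 = 6.652 × 10^-22

6.652 × 10^-22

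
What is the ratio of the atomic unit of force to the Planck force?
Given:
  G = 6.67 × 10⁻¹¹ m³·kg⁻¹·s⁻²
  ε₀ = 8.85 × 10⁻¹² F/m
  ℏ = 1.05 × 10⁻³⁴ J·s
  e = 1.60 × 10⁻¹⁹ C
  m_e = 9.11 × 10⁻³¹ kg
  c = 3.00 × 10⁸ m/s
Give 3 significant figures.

6.86 × 10⁻⁵²

atomic unit of force: F_au = E_h/a₀ = m_e²e⁶/((4πε₀)³ℏ⁴) = 8.33 × 10⁻⁸ N
Planck force: F_P = c⁴/G = 1.21 × 10⁴⁴ N
ratio = 8.33 × 10⁻⁸ / 1.21 × 10⁴⁴ = 6.86 × 10⁻⁵²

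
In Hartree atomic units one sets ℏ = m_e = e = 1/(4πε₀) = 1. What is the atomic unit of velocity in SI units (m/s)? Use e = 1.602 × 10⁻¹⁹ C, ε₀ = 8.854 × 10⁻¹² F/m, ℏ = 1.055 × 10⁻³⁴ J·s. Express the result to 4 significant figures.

v_au = e²/(4πε₀ℏ)
  = 2.566 × 10⁻³⁸ / 1.174 × 10⁻⁴⁴
  = 2.186 × 10⁶ m/s

2.186 × 10⁶ m/s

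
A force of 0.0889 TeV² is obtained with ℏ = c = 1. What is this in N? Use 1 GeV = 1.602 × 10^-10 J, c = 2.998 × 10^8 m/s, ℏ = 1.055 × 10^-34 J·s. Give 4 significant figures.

Force is [E]/[L] = [E]²/(ℏc); restore (ℏc)⁻¹.
1 GeV² → 1/(ℏc) × (1 GeV in J)² = 8.114 × 10^5 N.
Convert the energy scale: 0.0889 TeV² = 8.89 × 10^4 GeV².
Result: 8.89 × 10^4 × 8.114 × 10^5 = 7.213 × 10^10 N.

7.213 × 10^10 N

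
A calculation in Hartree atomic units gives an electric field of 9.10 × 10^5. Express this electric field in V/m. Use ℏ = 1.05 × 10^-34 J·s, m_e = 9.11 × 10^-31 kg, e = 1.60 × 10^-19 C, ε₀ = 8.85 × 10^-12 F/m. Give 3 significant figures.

4.74 × 10^17 V/m

One atomic unit of electric field: E_au = E_h/(e a₀) = m_e²e⁵/((4πε₀)³ℏ⁴) = 5.20 × 10^11 V/m.
9.10 × 10^5 × 5.20 × 10^11 V/m = 4.74 × 10^17 V/m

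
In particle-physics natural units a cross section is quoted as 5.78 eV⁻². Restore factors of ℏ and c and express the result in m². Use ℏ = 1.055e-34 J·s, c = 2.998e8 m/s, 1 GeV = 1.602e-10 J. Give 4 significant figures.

Area is [L]² = [E]⁻²·(ℏc)²; restore (ℏc)².
1 GeV⁻² → (ℏc)² × (1 GeV in J)⁻² = 3.898e-32 m².
Convert the energy scale: 5.78 eV⁻² = 5.78e18 GeV⁻².
Result: 5.78e18 × 3.898e-32 = 2.253e-13 m².

2.253e-13 m²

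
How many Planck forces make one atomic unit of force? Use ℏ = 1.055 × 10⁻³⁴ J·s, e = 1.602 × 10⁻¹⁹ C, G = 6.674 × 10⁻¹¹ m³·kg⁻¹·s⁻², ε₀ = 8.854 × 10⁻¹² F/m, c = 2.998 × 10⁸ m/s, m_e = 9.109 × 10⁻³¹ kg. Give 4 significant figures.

atomic unit of force: F_au = E_h/a₀ = m_e²e⁶/((4πε₀)³ℏ⁴) = 8.220 × 10⁻⁸ N
Planck force: F_P = c⁴/G = 1.210 × 10⁴⁴ N
ratio = 8.220 × 10⁻⁸ / 1.210 × 10⁴⁴ = 6.791 × 10⁻⁵²

6.791 × 10⁻⁵²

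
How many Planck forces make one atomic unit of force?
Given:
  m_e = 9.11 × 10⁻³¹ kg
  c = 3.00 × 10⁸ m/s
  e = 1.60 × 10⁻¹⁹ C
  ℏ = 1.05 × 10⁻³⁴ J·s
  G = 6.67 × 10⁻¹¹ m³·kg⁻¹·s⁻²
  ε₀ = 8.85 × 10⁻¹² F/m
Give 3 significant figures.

6.86 × 10⁻⁵²

atomic unit of force: F_au = E_h/a₀ = m_e²e⁶/((4πε₀)³ℏ⁴) = 8.33 × 10⁻⁸ N
Planck force: F_P = c⁴/G = 1.21 × 10⁴⁴ N
ratio = 8.33 × 10⁻⁸ / 1.21 × 10⁴⁴ = 6.86 × 10⁻⁵²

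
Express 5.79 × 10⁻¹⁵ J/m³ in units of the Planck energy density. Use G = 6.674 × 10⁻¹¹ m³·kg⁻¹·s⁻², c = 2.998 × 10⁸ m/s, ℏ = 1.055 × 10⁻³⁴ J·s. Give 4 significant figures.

Planck energy density: u_P = c⁷/(ℏG²) = 4.632 × 10¹¹³ J/m³.
5.79 × 10⁻¹⁵ / 4.632 × 10¹¹³ = 1.250 × 10⁻¹²⁸

1.250 × 10⁻¹²⁸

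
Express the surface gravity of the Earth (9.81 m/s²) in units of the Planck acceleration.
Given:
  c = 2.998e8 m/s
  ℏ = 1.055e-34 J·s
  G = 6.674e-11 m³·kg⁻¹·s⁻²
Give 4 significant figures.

1.764e-51

Planck acceleration: a_P = √(c⁷/(ℏG)) = 5.560e51 m/s².
9.81 / 5.560e51 = 1.764e-51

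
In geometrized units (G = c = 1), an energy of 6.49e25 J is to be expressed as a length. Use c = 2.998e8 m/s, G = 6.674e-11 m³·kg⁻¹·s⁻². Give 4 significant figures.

Energy → length via G/c⁴.
6.49e25 J × (G/c⁴) = 5.362e-19 m

5.362e-19 m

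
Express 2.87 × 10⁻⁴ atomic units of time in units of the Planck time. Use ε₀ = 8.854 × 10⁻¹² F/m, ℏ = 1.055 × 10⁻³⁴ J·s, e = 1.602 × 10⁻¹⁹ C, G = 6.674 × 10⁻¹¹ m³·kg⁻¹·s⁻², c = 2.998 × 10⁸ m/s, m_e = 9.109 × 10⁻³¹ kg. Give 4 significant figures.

atomic unit of time: τ_au = (4πε₀)²ℏ³/(m_e e⁴) = 2.423 × 10⁻¹⁷ s
Planck time: t_P = √(ℏG/c⁵) = 5.392 × 10⁻⁴⁴ s
2.87 × 10⁻⁴ × 2.423 × 10⁻¹⁷ / 5.392 × 10⁻⁴⁴ = 1.290 × 10²³

1.290 × 10²³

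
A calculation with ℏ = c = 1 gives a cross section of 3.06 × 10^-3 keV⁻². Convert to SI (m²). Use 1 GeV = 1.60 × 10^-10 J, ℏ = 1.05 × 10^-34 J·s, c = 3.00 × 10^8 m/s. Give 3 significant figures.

1.19 × 10^-22 m²

Area is [L]² = [E]⁻²·(ℏc)²; restore (ℏc)².
1 GeV⁻² → (ℏc)² × (1 GeV in J)⁻² = 3.88 × 10^-32 m².
Convert the energy scale: 3.06 × 10^-3 keV⁻² = 3.06 × 10^9 GeV⁻².
Result: 3.06 × 10^9 × 3.88 × 10^-32 = 1.19 × 10^-22 m².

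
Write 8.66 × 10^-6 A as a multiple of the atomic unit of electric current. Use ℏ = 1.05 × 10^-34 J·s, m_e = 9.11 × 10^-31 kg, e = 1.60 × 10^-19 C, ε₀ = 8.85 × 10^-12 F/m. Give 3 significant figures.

1.30 × 10^-3

atomic unit of electric current: I_au = e E_h/ℏ = m_e e⁵/((4πε₀)²ℏ³) = 6.67 × 10^-3 A.
8.66 × 10^-6 / 6.67 × 10^-3 = 1.30 × 10^-3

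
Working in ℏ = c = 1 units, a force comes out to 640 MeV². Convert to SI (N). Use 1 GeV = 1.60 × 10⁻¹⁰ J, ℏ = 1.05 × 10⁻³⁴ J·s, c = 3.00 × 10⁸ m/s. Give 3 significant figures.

Force is [E]/[L] = [E]²/(ℏc); restore (ℏc)⁻¹.
1 GeV² → 1/(ℏc) × (1 GeV in J)² = 8.13 × 10⁵ N.
Convert the energy scale: 640 MeV² = 6.40 × 10⁻⁴ GeV².
Result: 6.40 × 10⁻⁴ × 8.13 × 10⁵ = 520 N.

520 N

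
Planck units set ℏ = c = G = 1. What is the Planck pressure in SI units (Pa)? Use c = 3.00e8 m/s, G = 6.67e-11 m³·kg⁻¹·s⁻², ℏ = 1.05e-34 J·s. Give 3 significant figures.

Dimensional analysis gives p_P = c⁷/(ℏG²).
  = 2.19e59 / 4.67e-55
  = 4.68e113 Pa

4.68e113 Pa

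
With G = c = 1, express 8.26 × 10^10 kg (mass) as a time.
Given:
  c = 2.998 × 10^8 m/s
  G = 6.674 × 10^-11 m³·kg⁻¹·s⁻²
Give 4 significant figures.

2.046 × 10^-25 s

Mass → time via G/c³.
8.26 × 10^10 kg × (G/c³) = 2.046 × 10^-25 s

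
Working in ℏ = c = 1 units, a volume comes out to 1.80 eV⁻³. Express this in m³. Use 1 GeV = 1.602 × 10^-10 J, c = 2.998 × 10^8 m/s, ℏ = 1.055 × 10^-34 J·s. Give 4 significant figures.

Volume is [L]³ = [E]⁻³·(ℏc)³.
1 GeV⁻³ → (ℏc)³ × (1 GeV in J)⁻³ = 7.696 × 10^-48 m³.
Convert the energy scale: 1.80 eV⁻³ = 1.80 × 10^27 GeV⁻³.
Result: 1.80 × 10^27 × 7.696 × 10^-48 = 1.385 × 10^-20 m³.

1.385 × 10^-20 m³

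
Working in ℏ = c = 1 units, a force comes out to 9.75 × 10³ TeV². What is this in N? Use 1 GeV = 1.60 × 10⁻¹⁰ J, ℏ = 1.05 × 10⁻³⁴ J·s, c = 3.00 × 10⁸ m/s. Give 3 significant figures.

7.92 × 10¹⁵ N

Force is [E]/[L] = [E]²/(ℏc); restore (ℏc)⁻¹.
1 GeV² → 1/(ℏc) × (1 GeV in J)² = 8.13 × 10⁵ N.
Convert the energy scale: 9.75 × 10³ TeV² = 9.75 × 10⁹ GeV².
Result: 9.75 × 10⁹ × 8.13 × 10⁵ = 7.92 × 10¹⁵ N.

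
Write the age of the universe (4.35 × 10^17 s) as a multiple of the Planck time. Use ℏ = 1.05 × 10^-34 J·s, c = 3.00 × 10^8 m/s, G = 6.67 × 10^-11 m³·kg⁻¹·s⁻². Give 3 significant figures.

8.10 × 10^60

Planck time: t_P = √(ℏG/c⁵) = 5.37 × 10^-44 s.
4.35 × 10^17 / 5.37 × 10^-44 = 8.10 × 10^60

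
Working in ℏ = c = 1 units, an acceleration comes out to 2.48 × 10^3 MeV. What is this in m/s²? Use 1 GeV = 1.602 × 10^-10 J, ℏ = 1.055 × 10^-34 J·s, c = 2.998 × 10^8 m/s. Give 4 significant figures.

1.129 × 10^33 m/s²

Acceleration is [L]/[T]² = c·[E]/ℏ.
1 GeV → c/ℏ × (1 GeV in J) = 4.552 × 10^32 m/s².
Convert the energy scale: 2.48 × 10^3 MeV = 2.48 GeV.
Result: 2.48 × 4.552 × 10^32 = 1.129 × 10^33 m/s².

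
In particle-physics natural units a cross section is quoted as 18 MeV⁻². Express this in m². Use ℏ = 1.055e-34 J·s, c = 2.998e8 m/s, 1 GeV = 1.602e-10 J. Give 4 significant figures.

Area is [L]² = [E]⁻²·(ℏc)²; restore (ℏc)².
1 GeV⁻² → (ℏc)² × (1 GeV in J)⁻² = 3.898e-32 m².
Convert the energy scale: 18 MeV⁻² = 1.80e7 GeV⁻².
Result: 1.80e7 × 3.898e-32 = 7.016e-25 m².

7.016e-25 m²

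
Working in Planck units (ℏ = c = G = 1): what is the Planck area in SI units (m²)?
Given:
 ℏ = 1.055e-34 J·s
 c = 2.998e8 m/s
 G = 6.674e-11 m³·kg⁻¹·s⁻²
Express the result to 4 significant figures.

2.613e-70 m²

From ℏ = c = G = 1 the area scale is A_P = ℏG/c³.
  = 7.041e-45 / 2.695e25
  = 2.613e-70 m²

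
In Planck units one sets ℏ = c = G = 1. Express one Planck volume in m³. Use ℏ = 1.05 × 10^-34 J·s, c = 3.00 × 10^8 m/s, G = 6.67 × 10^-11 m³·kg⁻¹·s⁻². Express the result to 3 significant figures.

V_P = (ℏG/c³)^(3/2)
  = √(1.75 × 10^-209)
  = 4.18 × 10^-105 m³

4.18 × 10^-105 m³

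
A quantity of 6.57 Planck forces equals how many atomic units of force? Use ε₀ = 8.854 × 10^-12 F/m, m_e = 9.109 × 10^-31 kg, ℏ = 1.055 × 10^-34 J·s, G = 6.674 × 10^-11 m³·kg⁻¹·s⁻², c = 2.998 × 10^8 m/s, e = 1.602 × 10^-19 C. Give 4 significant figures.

Planck force: F_P = c⁴/G = 1.210 × 10^44 N
atomic unit of force: F_au = E_h/a₀ = m_e²e⁶/((4πε₀)³ℏ⁴) = 8.220 × 10^-8 N
6.57 × 1.210 × 10^44 / 8.220 × 10^-8 = 9.675 × 10^51

9.675 × 10^51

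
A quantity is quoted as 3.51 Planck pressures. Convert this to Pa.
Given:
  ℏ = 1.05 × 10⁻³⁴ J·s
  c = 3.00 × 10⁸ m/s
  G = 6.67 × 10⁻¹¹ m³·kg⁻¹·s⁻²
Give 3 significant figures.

One Planck pressure: p_P = c⁷/(ℏG²) = 4.68 × 10¹¹³ Pa.
3.51 × 4.68 × 10¹¹³ Pa = 1.64 × 10¹¹⁴ Pa

1.64 × 10¹¹⁴ Pa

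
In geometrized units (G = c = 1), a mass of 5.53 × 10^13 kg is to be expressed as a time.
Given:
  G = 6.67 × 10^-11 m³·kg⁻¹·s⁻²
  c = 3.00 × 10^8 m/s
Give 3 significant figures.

1.37 × 10^-22 s

Mass → time via G/c³.
5.53 × 10^13 kg × (G/c³) = 1.37 × 10^-22 s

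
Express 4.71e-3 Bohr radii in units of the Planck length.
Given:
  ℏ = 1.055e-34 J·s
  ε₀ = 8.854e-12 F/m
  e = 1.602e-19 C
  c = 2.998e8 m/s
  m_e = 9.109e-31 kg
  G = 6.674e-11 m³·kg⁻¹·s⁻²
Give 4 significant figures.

Bohr radius: a₀ = 4πε₀ℏ²/(m_e e²) = 5.297e-11 m
Planck length: ℓ_P = √(ℏG/c³) = 1.616e-35 m
4.71e-3 × 5.297e-11 / 1.616e-35 = 1.544e22

1.544e22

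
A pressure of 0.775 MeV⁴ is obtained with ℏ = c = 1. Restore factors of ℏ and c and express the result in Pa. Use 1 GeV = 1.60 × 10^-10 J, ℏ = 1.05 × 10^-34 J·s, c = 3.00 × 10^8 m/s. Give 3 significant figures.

Pressure is [E]/[L]³ = [E]⁴/(ℏc)³.
1 GeV⁴ → 1/(ℏc)³ × (1 GeV in J)⁴ = 2.10 × 10^37 Pa.
Convert the energy scale: 0.775 MeV⁴ = 7.75 × 10^-13 GeV⁴.
Result: 7.75 × 10^-13 × 2.10 × 10^37 = 1.62 × 10^25 Pa.

1.62 × 10^25 Pa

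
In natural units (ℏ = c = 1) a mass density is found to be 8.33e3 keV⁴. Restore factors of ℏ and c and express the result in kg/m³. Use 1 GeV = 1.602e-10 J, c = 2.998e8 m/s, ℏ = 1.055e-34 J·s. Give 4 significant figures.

1.929 kg/m³

Mass density is [E]/(c²[L]³) = [E]⁴/(ℏ³c⁵).
1 GeV⁴ → 1/(ℏ³c⁵) × (1 GeV in J)⁴ = 2.316e20 kg/m³.
Convert the energy scale: 8.33e3 keV⁴ = 8.33e-21 GeV⁴.
Result: 8.33e-21 × 2.316e20 = 1.929 kg/m³.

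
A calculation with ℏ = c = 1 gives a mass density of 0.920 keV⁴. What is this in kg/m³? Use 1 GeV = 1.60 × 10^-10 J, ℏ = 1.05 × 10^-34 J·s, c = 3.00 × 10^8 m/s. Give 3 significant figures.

2.14 × 10^-4 kg/m³

Mass density is [E]/(c²[L]³) = [E]⁴/(ℏ³c⁵).
1 GeV⁴ → 1/(ℏ³c⁵) × (1 GeV in J)⁴ = 2.33 × 10^20 kg/m³.
Convert the energy scale: 0.920 keV⁴ = 9.20 × 10^-25 GeV⁴.
Result: 9.20 × 10^-25 × 2.33 × 10^20 = 2.14 × 10^-4 kg/m³.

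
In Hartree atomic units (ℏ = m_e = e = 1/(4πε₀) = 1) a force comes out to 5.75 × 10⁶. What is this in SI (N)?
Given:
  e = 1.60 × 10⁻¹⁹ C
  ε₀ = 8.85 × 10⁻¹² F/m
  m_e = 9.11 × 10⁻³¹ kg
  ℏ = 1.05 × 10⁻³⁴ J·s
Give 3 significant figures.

One atomic unit of force: F_au = E_h/a₀ = m_e²e⁶/((4πε₀)³ℏ⁴) = 8.33 × 10⁻⁸ N.
5.75 × 10⁶ × 8.33 × 10⁻⁸ N = 0.479 N

0.479 N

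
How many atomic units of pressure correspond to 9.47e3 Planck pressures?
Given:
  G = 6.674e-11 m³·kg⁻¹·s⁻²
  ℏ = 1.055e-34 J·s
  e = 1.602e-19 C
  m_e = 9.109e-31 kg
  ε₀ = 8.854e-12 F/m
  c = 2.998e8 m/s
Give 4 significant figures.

1.498e104

Planck pressure: p_P = c⁷/(ℏG²) = 4.632e113 Pa
atomic unit of pressure: P_au = E_h/a₀³ = m_e⁴e¹⁰/((4πε₀)⁵ℏ⁸) = 2.929e13 Pa
9.47e3 × 4.632e113 / 2.929e13 = 1.498e104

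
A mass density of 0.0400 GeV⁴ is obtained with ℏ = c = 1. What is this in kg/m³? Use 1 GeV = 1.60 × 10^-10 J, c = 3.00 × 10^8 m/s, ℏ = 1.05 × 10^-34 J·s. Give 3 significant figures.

Mass density is [E]/(c²[L]³) = [E]⁴/(ℏ³c⁵).
1 GeV⁴ → 1/(ℏ³c⁵) × (1 GeV in J)⁴ = 2.33 × 10^20 kg/m³.
Result: 0.0400 × 2.33 × 10^20 = 9.32 × 10^18 kg/m³.

9.32 × 10^18 kg/m³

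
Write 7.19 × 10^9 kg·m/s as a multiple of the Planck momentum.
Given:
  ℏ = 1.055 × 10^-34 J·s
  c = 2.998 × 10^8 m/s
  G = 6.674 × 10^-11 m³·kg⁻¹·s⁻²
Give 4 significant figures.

1.102 × 10^9

Planck momentum: p_P = √(ℏc³/G) = 6.527 kg·m/s.
7.19 × 10^9 / 6.527 = 1.102 × 10^9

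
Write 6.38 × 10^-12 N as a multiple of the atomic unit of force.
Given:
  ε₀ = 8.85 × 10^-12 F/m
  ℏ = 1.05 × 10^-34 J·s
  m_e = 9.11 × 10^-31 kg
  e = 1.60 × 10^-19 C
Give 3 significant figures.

atomic unit of force: F_au = E_h/a₀ = m_e²e⁶/((4πε₀)³ℏ⁴) = 8.33 × 10^-8 N.
6.38 × 10^-12 / 8.33 × 10^-8 = 7.66 × 10^-5

7.66 × 10^-5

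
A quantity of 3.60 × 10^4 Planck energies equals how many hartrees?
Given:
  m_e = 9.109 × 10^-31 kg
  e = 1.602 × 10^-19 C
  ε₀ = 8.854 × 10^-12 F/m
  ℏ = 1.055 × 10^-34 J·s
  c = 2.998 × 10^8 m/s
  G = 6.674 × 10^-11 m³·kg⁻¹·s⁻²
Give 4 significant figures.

Planck energy: E_P = √(ℏc⁵/G) = 1.957 × 10^9 J
hartree: E_h = m_e e⁴/(4πε₀ℏ)² = 4.354 × 10^-18 J
3.60 × 10^4 × 1.957 × 10^9 / 4.354 × 10^-18 = 1.618 × 10^31

1.618 × 10^31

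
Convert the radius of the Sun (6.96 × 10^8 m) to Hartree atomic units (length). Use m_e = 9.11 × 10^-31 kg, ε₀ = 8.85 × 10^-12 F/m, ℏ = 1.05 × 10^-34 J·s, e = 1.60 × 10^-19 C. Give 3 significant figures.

Bohr radius: a₀ = 4πε₀ℏ²/(m_e e²) = 5.26 × 10^-11 m.
6.96 × 10^8 / 5.26 × 10^-11 = 1.32 × 10^19

1.32 × 10^19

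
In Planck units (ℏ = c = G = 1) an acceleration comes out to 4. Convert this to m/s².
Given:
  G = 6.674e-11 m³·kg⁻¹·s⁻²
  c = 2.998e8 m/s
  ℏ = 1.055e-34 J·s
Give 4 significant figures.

One Planck acceleration: a_P = √(c⁷/(ℏG)) = 5.560e51 m/s².
4 × 5.560e51 m/s² = 2.224e52 m/s²

2.224e52 m/s²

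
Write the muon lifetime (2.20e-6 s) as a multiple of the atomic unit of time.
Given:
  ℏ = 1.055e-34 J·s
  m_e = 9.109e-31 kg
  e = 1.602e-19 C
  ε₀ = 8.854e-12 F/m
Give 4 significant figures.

atomic unit of time: τ_au = (4πε₀)²ℏ³/(m_e e⁴) = 2.423e-17 s.
2.20e-6 / 2.423e-17 = 9.080e10

9.080e10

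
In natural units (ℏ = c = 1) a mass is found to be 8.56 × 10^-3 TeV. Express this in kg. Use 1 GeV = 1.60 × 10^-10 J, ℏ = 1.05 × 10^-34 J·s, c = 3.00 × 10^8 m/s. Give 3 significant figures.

Mass is [E]/c²; divide by c².
1 GeV → 1/c² × (1 GeV in J) = 1.78 × 10^-27 kg.
Convert the energy scale: 8.56 × 10^-3 TeV = 8.56 GeV.
Result: 8.56 × 1.78 × 10^-27 = 1.52 × 10^-26 kg.

1.52 × 10^-26 kg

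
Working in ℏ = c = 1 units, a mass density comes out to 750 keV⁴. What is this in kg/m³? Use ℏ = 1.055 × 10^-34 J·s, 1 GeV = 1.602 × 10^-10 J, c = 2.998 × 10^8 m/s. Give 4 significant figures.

0.1737 kg/m³

Mass density is [E]/(c²[L]³) = [E]⁴/(ℏ³c⁵).
1 GeV⁴ → 1/(ℏ³c⁵) × (1 GeV in J)⁴ = 2.316 × 10^20 kg/m³.
Convert the energy scale: 750 keV⁴ = 7.50 × 10^-22 GeV⁴.
Result: 7.50 × 10^-22 × 2.316 × 10^20 = 0.1737 kg/m³.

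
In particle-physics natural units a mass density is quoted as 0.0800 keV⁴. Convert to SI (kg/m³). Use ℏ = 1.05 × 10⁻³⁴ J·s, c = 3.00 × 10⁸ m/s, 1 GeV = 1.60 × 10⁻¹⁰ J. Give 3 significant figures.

Mass density is [E]/(c²[L]³) = [E]⁴/(ℏ³c⁵).
1 GeV⁴ → 1/(ℏ³c⁵) × (1 GeV in J)⁴ = 2.33 × 10²⁰ kg/m³.
Convert the energy scale: 0.0800 keV⁴ = 8.00 × 10⁻²⁶ GeV⁴.
Result: 8.00 × 10⁻²⁶ × 2.33 × 10²⁰ = 1.86 × 10⁻⁵ kg/m³.

1.86 × 10⁻⁵ kg/m³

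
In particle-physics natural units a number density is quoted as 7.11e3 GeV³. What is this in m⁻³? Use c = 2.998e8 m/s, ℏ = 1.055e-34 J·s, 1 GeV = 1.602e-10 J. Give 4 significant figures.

Number density is [L]⁻³ = [E]³/(ℏc)³.
1 GeV³ → 1/(ℏc)³ × (1 GeV in J)³ = 1.299e47 m⁻³.
Result: 7.11e3 × 1.299e47 = 9.239e50 m⁻³.

9.239e50 m⁻³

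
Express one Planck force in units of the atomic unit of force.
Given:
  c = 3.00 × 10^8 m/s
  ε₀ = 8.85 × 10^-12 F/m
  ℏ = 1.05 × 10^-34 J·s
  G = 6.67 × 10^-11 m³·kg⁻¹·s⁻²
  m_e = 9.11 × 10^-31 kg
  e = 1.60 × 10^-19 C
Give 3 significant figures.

Planck force: F_P = c⁴/G = 1.21 × 10^44 N
atomic unit of force: F_au = E_h/a₀ = m_e²e⁶/((4πε₀)³ℏ⁴) = 8.33 × 10^-8 N
ratio = 1.21 × 10^44 / 8.33 × 10^-8 = 1.46 × 10^51

1.46 × 10^51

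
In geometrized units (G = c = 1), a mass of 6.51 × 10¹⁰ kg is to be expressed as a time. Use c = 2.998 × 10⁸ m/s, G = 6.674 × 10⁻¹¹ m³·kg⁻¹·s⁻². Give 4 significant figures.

1.612 × 10⁻²⁵ s

Mass → time via G/c³.
6.51 × 10¹⁰ kg × (G/c³) = 1.612 × 10⁻²⁵ s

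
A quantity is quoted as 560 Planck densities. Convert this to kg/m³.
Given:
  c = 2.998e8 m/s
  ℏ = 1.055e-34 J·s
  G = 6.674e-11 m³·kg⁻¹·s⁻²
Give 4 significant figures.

One Planck density: ρ_P = c⁵/(ℏG²) = 5.154e96 kg/m³.
560 × 5.154e96 kg/m³ = 2.886e99 kg/m³

2.886e99 kg/m³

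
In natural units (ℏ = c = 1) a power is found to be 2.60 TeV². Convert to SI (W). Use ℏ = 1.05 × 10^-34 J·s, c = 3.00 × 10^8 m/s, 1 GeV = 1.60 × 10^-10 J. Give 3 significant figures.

Power is [E]/[T] = [E]²/ℏ.
1 GeV² → 1/ℏ × (1 GeV in J)² = 2.44 × 10^14 W.
Convert the energy scale: 2.60 TeV² = 2.60 × 10^6 GeV².
Result: 2.60 × 10^6 × 2.44 × 10^14 = 6.34 × 10^20 W.

6.34 × 10^20 W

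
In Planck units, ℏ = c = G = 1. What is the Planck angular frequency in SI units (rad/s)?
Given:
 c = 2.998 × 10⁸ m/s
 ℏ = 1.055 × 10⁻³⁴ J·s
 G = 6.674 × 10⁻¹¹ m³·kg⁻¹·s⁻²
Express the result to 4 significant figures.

The unique combination of the constants set to 1 with dimensions of angular frequency is ω_P = √(c⁵/(ℏG)).
  = √(3.440 × 10⁸⁶)
  = 1.855 × 10⁴³ rad/s

1.855 × 10⁴³ rad/s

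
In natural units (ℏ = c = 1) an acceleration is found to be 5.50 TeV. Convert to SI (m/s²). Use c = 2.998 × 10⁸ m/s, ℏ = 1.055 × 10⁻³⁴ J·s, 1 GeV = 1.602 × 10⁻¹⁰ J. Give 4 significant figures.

2.504 × 10³⁶ m/s²

Acceleration is [L]/[T]² = c·[E]/ℏ.
1 GeV → c/ℏ × (1 GeV in J) = 4.552 × 10³² m/s².
Convert the energy scale: 5.50 TeV = 5.50 × 10³ GeV.
Result: 5.50 × 10³ × 4.552 × 10³² = 2.504 × 10³⁶ m/s².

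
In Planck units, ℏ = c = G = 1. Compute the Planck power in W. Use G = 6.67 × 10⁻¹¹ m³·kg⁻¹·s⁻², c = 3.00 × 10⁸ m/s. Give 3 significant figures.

Dimensional analysis gives P_P = c⁵/G.
  = 2.43 × 10⁴² / 6.67 × 10⁻¹¹
  = 3.64 × 10⁵² W

3.64 × 10⁵² W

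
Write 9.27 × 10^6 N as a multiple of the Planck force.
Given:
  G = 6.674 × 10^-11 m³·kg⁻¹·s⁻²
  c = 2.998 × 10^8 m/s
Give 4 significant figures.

Planck force: F_P = c⁴/G = 1.210 × 10^44 N.
9.27 × 10^6 / 1.210 × 10^44 = 7.658 × 10^-38

7.658 × 10^-38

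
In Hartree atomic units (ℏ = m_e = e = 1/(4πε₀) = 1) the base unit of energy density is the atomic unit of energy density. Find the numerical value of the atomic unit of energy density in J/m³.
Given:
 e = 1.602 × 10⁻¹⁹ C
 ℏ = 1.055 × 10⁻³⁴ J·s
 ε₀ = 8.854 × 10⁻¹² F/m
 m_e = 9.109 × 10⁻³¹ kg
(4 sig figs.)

2.929 × 10¹³ J/m³

u_au = E_h/a₀³ = m_e⁴e¹⁰/((4πε₀)⁵ℏ⁸)
E_h = 4.354 × 10⁻¹⁸ J
a₀ = 5.297 × 10⁻¹¹ m
E_h/a₀³ = 2.929 × 10¹³ J/m³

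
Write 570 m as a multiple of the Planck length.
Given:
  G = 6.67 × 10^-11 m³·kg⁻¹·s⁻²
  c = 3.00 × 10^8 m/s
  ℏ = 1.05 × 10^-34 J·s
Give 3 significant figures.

3.54 × 10^37

Planck length: ℓ_P = √(ℏG/c³) = 1.61 × 10^-35 m.
570 / 1.61 × 10^-35 = 3.54 × 10^37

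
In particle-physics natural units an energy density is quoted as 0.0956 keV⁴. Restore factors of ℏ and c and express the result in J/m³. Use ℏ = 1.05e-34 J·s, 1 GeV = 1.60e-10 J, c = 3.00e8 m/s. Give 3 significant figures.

[E]/[L]³ = [E]⁴/(ℏc)³; restore (ℏc)⁻³.
1 GeV⁴ → 1/(ℏc)³ × (1 GeV in J)⁴ = 2.10e37 J/m³.
Convert the energy scale: 0.0956 keV⁴ = 9.56e-26 GeV⁴.
Result: 9.56e-26 × 2.10e37 = 2.00e12 J/m³.

2.00e12 J/m³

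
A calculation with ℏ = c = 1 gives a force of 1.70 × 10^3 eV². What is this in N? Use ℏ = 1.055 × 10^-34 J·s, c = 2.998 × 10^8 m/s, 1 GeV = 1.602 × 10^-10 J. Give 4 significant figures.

Force is [E]/[L] = [E]²/(ℏc); restore (ℏc)⁻¹.
1 GeV² → 1/(ℏc) × (1 GeV in J)² = 8.114 × 10^5 N.
Convert the energy scale: 1.70 × 10^3 eV² = 1.70 × 10^-15 GeV².
Result: 1.70 × 10^-15 × 8.114 × 10^5 = 1.379 × 10^-9 N.

1.379 × 10^-9 N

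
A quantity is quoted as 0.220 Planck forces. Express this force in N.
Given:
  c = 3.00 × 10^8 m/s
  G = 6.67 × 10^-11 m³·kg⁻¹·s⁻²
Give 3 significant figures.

One Planck force: F_P = c⁴/G = 1.21 × 10^44 N.
0.220 × 1.21 × 10^44 N = 2.67 × 10^43 N

2.67 × 10^43 N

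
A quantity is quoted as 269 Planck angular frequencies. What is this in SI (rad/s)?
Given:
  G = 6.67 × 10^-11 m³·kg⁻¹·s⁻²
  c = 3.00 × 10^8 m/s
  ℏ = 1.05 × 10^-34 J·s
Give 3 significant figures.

One Planck angular frequency: ω_P = √(c⁵/(ℏG)) = 1.86 × 10^43 rad/s.
269 × 1.86 × 10^43 rad/s = 5.01 × 10^45 rad/s

5.01 × 10^45 rad/s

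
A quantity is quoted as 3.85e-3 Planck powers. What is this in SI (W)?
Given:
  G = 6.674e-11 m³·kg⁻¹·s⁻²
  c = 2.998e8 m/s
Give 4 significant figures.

One Planck power: P_P = c⁵/G = 3.629e52 W.
3.85e-3 × 3.629e52 W = 1.397e50 W

1.397e50 W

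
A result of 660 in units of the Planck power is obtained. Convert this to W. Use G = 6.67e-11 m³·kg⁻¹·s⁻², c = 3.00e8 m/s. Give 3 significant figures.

One Planck power: P_P = c⁵/G = 3.64e52 W.
660 × 3.64e52 W = 2.40e55 W

2.40e55 W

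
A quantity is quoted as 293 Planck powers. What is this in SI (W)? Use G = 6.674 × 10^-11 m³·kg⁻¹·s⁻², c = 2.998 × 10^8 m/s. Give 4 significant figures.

One Planck power: P_P = c⁵/G = 3.629 × 10^52 W.
293 × 3.629 × 10^52 W = 1.063 × 10^55 W

1.063 × 10^55 W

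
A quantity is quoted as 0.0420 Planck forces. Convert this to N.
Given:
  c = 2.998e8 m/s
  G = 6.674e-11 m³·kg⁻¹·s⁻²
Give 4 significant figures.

5.084e42 N

One Planck force: F_P = c⁴/G = 1.210e44 N.
0.0420 × 1.210e44 N = 5.084e42 N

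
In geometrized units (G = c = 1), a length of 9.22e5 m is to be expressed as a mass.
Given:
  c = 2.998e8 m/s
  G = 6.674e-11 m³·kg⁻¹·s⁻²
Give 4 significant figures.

1.242e33 kg

Length → mass via c²/G.
9.22e5 m × (c²/G) = 1.242e33 kg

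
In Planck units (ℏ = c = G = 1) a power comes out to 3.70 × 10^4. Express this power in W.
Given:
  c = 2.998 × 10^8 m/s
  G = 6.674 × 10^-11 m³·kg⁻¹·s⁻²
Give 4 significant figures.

One Planck power: P_P = c⁵/G = 3.629 × 10^52 W.
3.70 × 10^4 × 3.629 × 10^52 W = 1.343 × 10^57 W

1.343 × 10^57 W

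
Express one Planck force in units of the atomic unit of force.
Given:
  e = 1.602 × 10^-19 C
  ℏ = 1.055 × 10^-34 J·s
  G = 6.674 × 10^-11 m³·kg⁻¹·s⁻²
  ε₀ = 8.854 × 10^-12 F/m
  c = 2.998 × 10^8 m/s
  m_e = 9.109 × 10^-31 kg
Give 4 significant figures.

Planck force: F_P = c⁴/G = 1.210 × 10^44 N
atomic unit of force: F_au = E_h/a₀ = m_e²e⁶/((4πε₀)³ℏ⁴) = 8.220 × 10^-8 N
ratio = 1.210 × 10^44 / 8.220 × 10^-8 = 1.473 × 10^51

1.473 × 10^51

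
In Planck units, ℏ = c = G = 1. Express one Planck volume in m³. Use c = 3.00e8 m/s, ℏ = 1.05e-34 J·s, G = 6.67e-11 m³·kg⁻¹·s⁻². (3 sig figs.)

Dimensional analysis gives V_P = (ℏG/c³)^(3/2).
  = √(1.75e-209)
  = 4.18e-105 m³

4.18e-105 m³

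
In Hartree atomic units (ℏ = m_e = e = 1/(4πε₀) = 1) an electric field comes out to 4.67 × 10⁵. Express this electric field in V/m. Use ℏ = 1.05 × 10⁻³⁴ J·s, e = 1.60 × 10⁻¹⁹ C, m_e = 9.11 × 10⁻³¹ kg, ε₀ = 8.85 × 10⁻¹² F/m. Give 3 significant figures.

2.43 × 10¹⁷ V/m

One atomic unit of electric field: E_au = E_h/(e a₀) = m_e²e⁵/((4πε₀)³ℏ⁴) = 5.20 × 10¹¹ V/m.
4.67 × 10⁵ × 5.20 × 10¹¹ V/m = 2.43 × 10¹⁷ V/m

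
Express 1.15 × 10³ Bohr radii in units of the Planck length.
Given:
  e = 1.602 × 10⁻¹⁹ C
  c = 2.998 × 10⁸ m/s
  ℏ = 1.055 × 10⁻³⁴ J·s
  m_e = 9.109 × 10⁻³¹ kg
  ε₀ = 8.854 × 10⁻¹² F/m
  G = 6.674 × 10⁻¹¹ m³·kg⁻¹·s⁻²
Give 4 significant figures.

3.769 × 10²⁷

Bohr radius: a₀ = 4πε₀ℏ²/(m_e e²) = 5.297 × 10⁻¹¹ m
Planck length: ℓ_P = √(ℏG/c³) = 1.616 × 10⁻³⁵ m
1.15 × 10³ × 5.297 × 10⁻¹¹ / 1.616 × 10⁻³⁵ = 3.769 × 10²⁷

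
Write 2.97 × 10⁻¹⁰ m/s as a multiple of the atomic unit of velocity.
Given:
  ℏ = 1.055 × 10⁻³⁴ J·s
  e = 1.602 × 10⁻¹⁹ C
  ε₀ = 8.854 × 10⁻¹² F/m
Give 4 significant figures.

1.358 × 10⁻¹⁶

atomic unit of velocity: v_au = e²/(4πε₀ℏ) = 2.186 × 10⁶ m/s.
2.97 × 10⁻¹⁰ / 2.186 × 10⁶ = 1.358 × 10⁻¹⁶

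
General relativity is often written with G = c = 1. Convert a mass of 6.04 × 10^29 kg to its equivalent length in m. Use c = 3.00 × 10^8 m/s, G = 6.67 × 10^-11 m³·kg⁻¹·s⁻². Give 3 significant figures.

In G = c = 1 units mass has dimensions of length; the conversion factor is G/c².
6.04 × 10^29 kg × (G/c²) = 448 m

448 m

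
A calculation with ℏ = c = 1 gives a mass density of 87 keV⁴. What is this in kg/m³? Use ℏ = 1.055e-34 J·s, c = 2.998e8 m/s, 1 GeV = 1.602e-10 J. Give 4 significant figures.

Mass density is [E]/(c²[L]³) = [E]⁴/(ℏ³c⁵).
1 GeV⁴ → 1/(ℏ³c⁵) × (1 GeV in J)⁴ = 2.316e20 kg/m³.
Convert the energy scale: 87 keV⁴ = 8.70e-23 GeV⁴.
Result: 8.70e-23 × 2.316e20 = 0.02015 kg/m³.

0.02015 kg/m³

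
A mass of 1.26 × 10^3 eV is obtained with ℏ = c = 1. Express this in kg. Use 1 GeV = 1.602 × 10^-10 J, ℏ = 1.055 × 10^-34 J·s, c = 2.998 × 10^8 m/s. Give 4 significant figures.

2.246 × 10^-33 kg

Mass is [E]/c²; divide by c².
1 GeV → 1/c² × (1 GeV in J) = 1.782 × 10^-27 kg.
Convert the energy scale: 1.26 × 10^3 eV = 1.26 × 10^-6 GeV.
Result: 1.26 × 10^-6 × 1.782 × 10^-27 = 2.246 × 10^-33 kg.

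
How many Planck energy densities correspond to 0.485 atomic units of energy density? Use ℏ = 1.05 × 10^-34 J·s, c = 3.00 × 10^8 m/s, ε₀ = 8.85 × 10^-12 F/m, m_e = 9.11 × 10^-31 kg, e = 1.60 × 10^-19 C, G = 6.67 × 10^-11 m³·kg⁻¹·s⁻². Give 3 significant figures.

3.12 × 10^-101

atomic unit of energy density: u_au = E_h/a₀³ = m_e⁴e¹⁰/((4πε₀)⁵ℏ⁸) = 3.01 × 10^13 J/m³
Planck energy density: u_P = c⁷/(ℏG²) = 4.68 × 10^113 J/m³
0.485 × 3.01 × 10^13 / 4.68 × 10^113 = 3.12 × 10^-101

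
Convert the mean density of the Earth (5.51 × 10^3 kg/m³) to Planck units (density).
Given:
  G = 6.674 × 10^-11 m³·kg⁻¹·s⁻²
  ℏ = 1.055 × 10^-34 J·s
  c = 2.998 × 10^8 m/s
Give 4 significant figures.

1.069 × 10^-93

Planck density: ρ_P = c⁵/(ℏG²) = 5.154 × 10^96 kg/m³.
5.51 × 10^3 / 5.154 × 10^96 = 1.069 × 10^-93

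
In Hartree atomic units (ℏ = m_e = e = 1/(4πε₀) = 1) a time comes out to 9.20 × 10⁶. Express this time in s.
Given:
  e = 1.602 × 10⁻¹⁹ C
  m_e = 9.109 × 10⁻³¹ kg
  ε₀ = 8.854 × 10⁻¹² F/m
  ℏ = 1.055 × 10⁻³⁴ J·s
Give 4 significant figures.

2.229 × 10⁻¹⁰ s

One atomic unit of time: τ_au = (4πε₀)²ℏ³/(m_e e⁴) = 2.423 × 10⁻¹⁷ s.
9.20 × 10⁶ × 2.423 × 10⁻¹⁷ s = 2.229 × 10⁻¹⁰ s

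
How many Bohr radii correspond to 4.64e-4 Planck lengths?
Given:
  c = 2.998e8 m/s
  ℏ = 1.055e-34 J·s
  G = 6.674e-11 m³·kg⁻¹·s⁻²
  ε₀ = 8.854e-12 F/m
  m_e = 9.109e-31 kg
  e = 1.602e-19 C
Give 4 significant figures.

Planck length: ℓ_P = √(ℏG/c³) = 1.616e-35 m
Bohr radius: a₀ = 4πε₀ℏ²/(m_e e²) = 5.297e-11 m
4.64e-4 × 1.616e-35 / 5.297e-11 = 1.416e-28

1.416e-28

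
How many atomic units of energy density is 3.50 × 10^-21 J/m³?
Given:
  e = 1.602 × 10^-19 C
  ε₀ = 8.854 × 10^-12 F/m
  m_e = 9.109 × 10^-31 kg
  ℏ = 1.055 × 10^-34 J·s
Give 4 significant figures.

1.195 × 10^-34

atomic unit of energy density: u_au = E_h/a₀³ = m_e⁴e¹⁰/((4πε₀)⁵ℏ⁸) = 2.929 × 10^13 J/m³.
3.50 × 10^-21 / 2.929 × 10^13 = 1.195 × 10^-34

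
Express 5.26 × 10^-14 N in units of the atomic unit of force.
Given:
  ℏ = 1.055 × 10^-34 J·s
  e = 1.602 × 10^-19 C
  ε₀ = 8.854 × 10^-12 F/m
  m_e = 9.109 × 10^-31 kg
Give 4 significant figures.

atomic unit of force: F_au = E_h/a₀ = m_e²e⁶/((4πε₀)³ℏ⁴) = 8.220 × 10^-8 N.
5.26 × 10^-14 / 8.220 × 10^-8 = 6.399 × 10^-7

6.399 × 10^-7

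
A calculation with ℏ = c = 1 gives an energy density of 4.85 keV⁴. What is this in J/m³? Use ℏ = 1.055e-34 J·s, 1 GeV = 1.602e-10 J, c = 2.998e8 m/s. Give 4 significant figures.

1.010e14 J/m³

[E]/[L]³ = [E]⁴/(ℏc)³; restore (ℏc)⁻³.
1 GeV⁴ → 1/(ℏc)³ × (1 GeV in J)⁴ = 2.082e37 J/m³.
Convert the energy scale: 4.85 keV⁴ = 4.85e-24 GeV⁴.
Result: 4.85e-24 × 2.082e37 = 1.010e14 J/m³.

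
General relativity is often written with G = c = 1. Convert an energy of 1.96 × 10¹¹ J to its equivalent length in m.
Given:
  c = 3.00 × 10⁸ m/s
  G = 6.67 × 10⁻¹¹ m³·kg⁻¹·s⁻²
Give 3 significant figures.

Energy → length via G/c⁴.
1.96 × 10¹¹ J × (G/c⁴) = 1.61 × 10⁻³³ m

1.61 × 10⁻³³ m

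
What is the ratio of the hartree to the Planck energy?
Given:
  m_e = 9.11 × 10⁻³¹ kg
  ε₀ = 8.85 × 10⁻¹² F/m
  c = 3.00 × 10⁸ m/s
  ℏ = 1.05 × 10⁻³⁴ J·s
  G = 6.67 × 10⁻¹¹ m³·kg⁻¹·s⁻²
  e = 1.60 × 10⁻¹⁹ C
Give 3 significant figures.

hartree: E_h = m_e e⁴/(4πε₀ℏ)² = 4.38 × 10⁻¹⁸ J
Planck energy: E_P = √(ℏc⁵/G) = 1.96 × 10⁹ J
ratio = 4.38 × 10⁻¹⁸ / 1.96 × 10⁹ = 2.24 × 10⁻²⁷

2.24 × 10⁻²⁷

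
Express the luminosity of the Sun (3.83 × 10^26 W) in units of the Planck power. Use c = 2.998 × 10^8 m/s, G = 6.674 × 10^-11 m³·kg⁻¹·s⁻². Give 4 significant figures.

1.055 × 10^-26

Planck power: P_P = c⁵/G = 3.629 × 10^52 W.
3.83 × 10^26 / 3.629 × 10^52 = 1.055 × 10^-26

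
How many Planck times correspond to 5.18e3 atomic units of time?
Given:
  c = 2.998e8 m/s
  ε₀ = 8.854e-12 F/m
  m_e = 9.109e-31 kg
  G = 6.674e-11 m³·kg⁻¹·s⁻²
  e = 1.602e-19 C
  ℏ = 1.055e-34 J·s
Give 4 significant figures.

atomic unit of time: τ_au = (4πε₀)²ℏ³/(m_e e⁴) = 2.423e-17 s
Planck time: t_P = √(ℏG/c⁵) = 5.392e-44 s
5.18e3 × 2.423e-17 / 5.392e-44 = 2.328e30

2.328e30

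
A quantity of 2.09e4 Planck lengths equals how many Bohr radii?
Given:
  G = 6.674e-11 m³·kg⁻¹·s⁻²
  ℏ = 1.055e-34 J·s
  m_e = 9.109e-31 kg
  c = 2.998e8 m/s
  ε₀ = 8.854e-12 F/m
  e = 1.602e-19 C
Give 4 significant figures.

6.378e-21

Planck length: ℓ_P = √(ℏG/c³) = 1.616e-35 m
Bohr radius: a₀ = 4πε₀ℏ²/(m_e e²) = 5.297e-11 m
2.09e4 × 1.616e-35 / 5.297e-11 = 6.378e-21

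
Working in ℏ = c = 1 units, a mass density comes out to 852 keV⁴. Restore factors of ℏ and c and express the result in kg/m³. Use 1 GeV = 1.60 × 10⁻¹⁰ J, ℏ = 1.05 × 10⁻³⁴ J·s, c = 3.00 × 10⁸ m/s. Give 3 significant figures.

Mass density is [E]/(c²[L]³) = [E]⁴/(ℏ³c⁵).
1 GeV⁴ → 1/(ℏ³c⁵) × (1 GeV in J)⁴ = 2.33 × 10²⁰ kg/m³.
Convert the energy scale: 852 keV⁴ = 8.52 × 10⁻²² GeV⁴.
Result: 8.52 × 10⁻²² × 2.33 × 10²⁰ = 0.198 kg/m³.

0.198 kg/m³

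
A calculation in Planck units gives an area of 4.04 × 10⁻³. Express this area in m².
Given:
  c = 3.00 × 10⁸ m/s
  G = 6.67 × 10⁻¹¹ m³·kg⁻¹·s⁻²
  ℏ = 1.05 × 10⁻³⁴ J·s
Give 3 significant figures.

1.05 × 10⁻⁷² m²

One Planck area: A_P = ℏG/c³ = 2.59 × 10⁻⁷⁰ m².
4.04 × 10⁻³ × 2.59 × 10⁻⁷⁰ m² = 1.05 × 10⁻⁷² m²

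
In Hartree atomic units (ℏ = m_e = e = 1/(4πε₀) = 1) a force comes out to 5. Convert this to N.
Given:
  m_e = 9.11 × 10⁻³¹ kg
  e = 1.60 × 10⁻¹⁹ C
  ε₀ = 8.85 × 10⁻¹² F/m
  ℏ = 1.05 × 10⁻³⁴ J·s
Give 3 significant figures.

One atomic unit of force: F_au = E_h/a₀ = m_e²e⁶/((4πε₀)³ℏ⁴) = 8.33 × 10⁻⁸ N.
5 × 8.33 × 10⁻⁸ N = 4.16 × 10⁻⁷ N

4.16 × 10⁻⁷ N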